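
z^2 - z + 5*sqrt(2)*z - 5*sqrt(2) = (z - 1)*(z + 5*sqrt(2))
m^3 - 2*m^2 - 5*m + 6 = (m - 3)*(m - 1)*(m + 2)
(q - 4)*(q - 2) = q^2 - 6*q + 8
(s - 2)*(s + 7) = s^2 + 5*s - 14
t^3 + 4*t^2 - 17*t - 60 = (t - 4)*(t + 3)*(t + 5)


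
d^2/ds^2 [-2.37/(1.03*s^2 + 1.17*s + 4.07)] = (5.028666*s^2 + 5.712174*s - 2.37*(2.06*s + 1.17)*(4.12*s + 2.34) + 19.870554)/(1.03*s^2 + 1.17*s + 4.07)^3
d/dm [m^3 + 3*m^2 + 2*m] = 3*m^2 + 6*m + 2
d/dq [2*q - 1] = 2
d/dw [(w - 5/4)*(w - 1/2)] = 2*w - 7/4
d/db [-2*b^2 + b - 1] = 1 - 4*b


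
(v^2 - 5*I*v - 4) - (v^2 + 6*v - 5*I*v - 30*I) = -6*v - 4 + 30*I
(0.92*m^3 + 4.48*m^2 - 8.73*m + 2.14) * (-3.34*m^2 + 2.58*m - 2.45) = -3.0728*m^5 - 12.5896*m^4 + 38.4626*m^3 - 40.647*m^2 + 26.9097*m - 5.243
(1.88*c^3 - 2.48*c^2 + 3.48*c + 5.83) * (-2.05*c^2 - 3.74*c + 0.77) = -3.854*c^5 - 1.9472*c^4 + 3.5888*c^3 - 26.8763*c^2 - 19.1246*c + 4.4891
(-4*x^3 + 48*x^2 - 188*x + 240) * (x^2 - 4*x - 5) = -4*x^5 + 64*x^4 - 360*x^3 + 752*x^2 - 20*x - 1200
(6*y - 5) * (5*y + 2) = 30*y^2 - 13*y - 10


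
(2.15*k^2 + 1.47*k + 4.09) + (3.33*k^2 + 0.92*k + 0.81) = 5.48*k^2 + 2.39*k + 4.9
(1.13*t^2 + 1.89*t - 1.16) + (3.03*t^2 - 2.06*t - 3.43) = 4.16*t^2 - 0.17*t - 4.59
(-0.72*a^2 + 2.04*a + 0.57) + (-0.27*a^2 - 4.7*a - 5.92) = -0.99*a^2 - 2.66*a - 5.35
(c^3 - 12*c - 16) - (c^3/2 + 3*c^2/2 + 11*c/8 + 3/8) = c^3/2 - 3*c^2/2 - 107*c/8 - 131/8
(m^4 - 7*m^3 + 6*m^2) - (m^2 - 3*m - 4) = m^4 - 7*m^3 + 5*m^2 + 3*m + 4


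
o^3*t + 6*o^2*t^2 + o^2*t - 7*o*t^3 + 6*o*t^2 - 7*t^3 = (o - t)*(o + 7*t)*(o*t + t)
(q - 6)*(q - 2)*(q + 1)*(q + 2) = q^4 - 5*q^3 - 10*q^2 + 20*q + 24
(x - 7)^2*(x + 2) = x^3 - 12*x^2 + 21*x + 98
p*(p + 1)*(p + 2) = p^3 + 3*p^2 + 2*p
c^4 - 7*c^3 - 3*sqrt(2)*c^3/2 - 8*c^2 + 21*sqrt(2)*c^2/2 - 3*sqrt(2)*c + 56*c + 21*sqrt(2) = (c - 7)*(c - 3*sqrt(2))*(c + sqrt(2)/2)*(c + sqrt(2))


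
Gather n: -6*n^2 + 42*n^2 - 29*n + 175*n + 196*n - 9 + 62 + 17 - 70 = 36*n^2 + 342*n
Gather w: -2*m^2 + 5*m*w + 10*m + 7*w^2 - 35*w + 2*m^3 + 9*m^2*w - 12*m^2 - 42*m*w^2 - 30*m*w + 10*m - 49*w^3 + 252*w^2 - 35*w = 2*m^3 - 14*m^2 + 20*m - 49*w^3 + w^2*(259 - 42*m) + w*(9*m^2 - 25*m - 70)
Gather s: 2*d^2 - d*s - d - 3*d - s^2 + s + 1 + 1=2*d^2 - 4*d - s^2 + s*(1 - d) + 2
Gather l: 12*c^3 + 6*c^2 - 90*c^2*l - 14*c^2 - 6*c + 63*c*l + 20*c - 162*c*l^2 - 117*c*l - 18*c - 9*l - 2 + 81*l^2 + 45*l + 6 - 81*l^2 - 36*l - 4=12*c^3 - 8*c^2 - 162*c*l^2 - 4*c + l*(-90*c^2 - 54*c)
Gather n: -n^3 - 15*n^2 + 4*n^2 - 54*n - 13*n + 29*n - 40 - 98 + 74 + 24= -n^3 - 11*n^2 - 38*n - 40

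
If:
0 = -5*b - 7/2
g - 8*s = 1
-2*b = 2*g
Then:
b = -7/10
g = 7/10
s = -3/80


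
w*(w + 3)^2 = w^3 + 6*w^2 + 9*w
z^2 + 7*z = z*(z + 7)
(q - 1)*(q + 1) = q^2 - 1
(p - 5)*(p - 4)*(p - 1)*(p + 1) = p^4 - 9*p^3 + 19*p^2 + 9*p - 20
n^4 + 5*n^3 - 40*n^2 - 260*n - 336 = (n - 7)*(n + 2)*(n + 4)*(n + 6)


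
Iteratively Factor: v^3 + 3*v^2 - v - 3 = (v - 1)*(v^2 + 4*v + 3) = (v - 1)*(v + 1)*(v + 3)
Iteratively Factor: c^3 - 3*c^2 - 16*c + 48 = (c - 3)*(c^2 - 16) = (c - 3)*(c + 4)*(c - 4)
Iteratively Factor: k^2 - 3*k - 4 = (k - 4)*(k + 1)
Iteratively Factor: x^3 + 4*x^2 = (x)*(x^2 + 4*x) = x^2*(x + 4)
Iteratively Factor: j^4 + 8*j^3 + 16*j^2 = (j)*(j^3 + 8*j^2 + 16*j) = j*(j + 4)*(j^2 + 4*j) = j*(j + 4)^2*(j)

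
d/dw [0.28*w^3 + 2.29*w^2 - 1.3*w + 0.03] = 0.84*w^2 + 4.58*w - 1.3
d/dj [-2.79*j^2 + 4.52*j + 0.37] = 4.52 - 5.58*j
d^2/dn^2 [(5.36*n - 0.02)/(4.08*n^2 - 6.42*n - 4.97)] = ((68.9856 - 131.2128*n)*(-4.08*n^2 + 6.42*n + 4.97) - (5.36*n - 0.02)*(8.16*n - 6.42)*(16.32*n - 12.84))/(-4.08*n^2 + 6.42*n + 4.97)^3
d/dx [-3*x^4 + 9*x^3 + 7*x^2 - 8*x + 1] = -12*x^3 + 27*x^2 + 14*x - 8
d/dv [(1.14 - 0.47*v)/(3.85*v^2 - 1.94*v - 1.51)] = (1.8095*v^2 - 8.778*v + 2.9213)/(14.8225*v^4 - 14.938*v^3 - 7.8634*v^2 + 5.8588*v + 2.2801)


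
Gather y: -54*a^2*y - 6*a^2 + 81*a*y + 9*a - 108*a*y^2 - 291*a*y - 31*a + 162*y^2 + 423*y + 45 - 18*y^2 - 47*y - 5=-6*a^2 - 22*a + y^2*(144 - 108*a) + y*(-54*a^2 - 210*a + 376) + 40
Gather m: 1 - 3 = -2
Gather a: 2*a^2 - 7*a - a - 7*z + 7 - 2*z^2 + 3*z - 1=2*a^2 - 8*a - 2*z^2 - 4*z + 6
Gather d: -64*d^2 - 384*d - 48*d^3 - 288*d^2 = -48*d^3 - 352*d^2 - 384*d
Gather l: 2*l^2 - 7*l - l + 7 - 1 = 2*l^2 - 8*l + 6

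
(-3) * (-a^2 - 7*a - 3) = 3*a^2 + 21*a + 9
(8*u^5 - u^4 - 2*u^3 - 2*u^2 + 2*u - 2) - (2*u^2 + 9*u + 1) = 8*u^5 - u^4 - 2*u^3 - 4*u^2 - 7*u - 3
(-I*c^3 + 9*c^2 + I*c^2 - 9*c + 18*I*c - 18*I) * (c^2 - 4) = -I*c^5 + 9*c^4 + I*c^4 - 9*c^3 + 22*I*c^3 - 36*c^2 - 22*I*c^2 + 36*c - 72*I*c + 72*I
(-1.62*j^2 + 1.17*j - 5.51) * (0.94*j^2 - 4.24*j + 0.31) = -1.5228*j^4 + 7.9686*j^3 - 10.6424*j^2 + 23.7251*j - 1.7081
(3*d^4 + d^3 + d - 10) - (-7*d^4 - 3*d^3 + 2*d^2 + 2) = 10*d^4 + 4*d^3 - 2*d^2 + d - 12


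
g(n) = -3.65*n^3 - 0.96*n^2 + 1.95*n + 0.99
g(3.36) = -141.75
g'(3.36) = -128.12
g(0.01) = 1.01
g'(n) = -10.95*n^2 - 1.92*n + 1.95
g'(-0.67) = -1.68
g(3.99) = -238.37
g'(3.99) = -180.04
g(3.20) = -122.20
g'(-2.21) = -47.29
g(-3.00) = 85.05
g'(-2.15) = -44.54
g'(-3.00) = -90.84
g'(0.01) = 1.93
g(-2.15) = 28.63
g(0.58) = 1.09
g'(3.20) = -116.32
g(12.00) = -6421.05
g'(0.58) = -2.85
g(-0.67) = 0.35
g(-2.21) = 31.39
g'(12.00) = -1597.89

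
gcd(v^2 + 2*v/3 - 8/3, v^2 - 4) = v + 2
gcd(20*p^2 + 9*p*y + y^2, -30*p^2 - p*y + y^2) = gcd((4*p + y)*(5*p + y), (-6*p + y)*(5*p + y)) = 5*p + y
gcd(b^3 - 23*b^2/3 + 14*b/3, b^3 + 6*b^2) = b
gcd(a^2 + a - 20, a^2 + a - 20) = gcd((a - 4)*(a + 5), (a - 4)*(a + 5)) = a^2 + a - 20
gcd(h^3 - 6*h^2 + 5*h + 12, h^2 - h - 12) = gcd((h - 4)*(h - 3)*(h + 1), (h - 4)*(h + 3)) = h - 4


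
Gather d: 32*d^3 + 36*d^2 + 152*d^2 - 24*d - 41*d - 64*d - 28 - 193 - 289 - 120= 32*d^3 + 188*d^2 - 129*d - 630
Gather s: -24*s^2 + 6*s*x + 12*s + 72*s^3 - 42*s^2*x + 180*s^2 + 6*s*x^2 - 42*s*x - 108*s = 72*s^3 + s^2*(156 - 42*x) + s*(6*x^2 - 36*x - 96)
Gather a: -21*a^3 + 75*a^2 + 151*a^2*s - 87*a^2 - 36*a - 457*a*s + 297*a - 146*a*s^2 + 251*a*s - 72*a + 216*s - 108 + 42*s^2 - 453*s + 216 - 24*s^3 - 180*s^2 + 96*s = -21*a^3 + a^2*(151*s - 12) + a*(-146*s^2 - 206*s + 189) - 24*s^3 - 138*s^2 - 141*s + 108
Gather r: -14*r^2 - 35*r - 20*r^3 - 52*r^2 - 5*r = -20*r^3 - 66*r^2 - 40*r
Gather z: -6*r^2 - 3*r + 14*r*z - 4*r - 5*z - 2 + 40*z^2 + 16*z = -6*r^2 - 7*r + 40*z^2 + z*(14*r + 11) - 2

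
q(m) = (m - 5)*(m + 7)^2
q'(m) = (m - 5)*(2*m + 14) + (m + 7)^2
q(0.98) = -256.00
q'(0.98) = -0.48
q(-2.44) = -154.70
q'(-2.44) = -47.06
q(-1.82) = -183.00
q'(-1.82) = -43.82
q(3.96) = -124.93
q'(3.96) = 97.32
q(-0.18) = -240.93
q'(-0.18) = -24.14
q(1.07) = -255.94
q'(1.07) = 1.69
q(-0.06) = -243.71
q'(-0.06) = -22.07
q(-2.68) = -143.33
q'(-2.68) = -47.69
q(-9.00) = -56.00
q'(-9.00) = 60.00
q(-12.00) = -425.00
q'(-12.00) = 195.00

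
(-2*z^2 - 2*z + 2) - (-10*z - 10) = -2*z^2 + 8*z + 12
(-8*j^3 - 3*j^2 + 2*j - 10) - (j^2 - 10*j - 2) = -8*j^3 - 4*j^2 + 12*j - 8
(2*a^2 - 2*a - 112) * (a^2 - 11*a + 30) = 2*a^4 - 24*a^3 - 30*a^2 + 1172*a - 3360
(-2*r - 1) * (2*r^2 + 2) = -4*r^3 - 2*r^2 - 4*r - 2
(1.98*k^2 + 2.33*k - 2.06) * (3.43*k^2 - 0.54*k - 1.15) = 6.7914*k^4 + 6.9227*k^3 - 10.601*k^2 - 1.5671*k + 2.369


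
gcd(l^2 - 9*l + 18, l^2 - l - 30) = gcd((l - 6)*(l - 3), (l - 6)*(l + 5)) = l - 6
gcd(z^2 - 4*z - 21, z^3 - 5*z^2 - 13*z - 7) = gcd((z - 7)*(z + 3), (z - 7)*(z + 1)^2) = z - 7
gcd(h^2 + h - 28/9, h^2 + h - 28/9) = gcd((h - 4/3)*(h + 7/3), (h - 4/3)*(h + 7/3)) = h^2 + h - 28/9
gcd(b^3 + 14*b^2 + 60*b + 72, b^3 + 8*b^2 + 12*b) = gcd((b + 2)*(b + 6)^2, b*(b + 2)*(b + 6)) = b^2 + 8*b + 12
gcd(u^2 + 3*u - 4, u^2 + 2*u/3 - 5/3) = u - 1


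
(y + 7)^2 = y^2 + 14*y + 49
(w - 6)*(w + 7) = w^2 + w - 42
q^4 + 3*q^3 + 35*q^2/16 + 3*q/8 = q*(q + 1/4)*(q + 3/4)*(q + 2)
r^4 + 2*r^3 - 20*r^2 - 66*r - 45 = (r - 5)*(r + 1)*(r + 3)^2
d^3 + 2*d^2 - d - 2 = (d - 1)*(d + 1)*(d + 2)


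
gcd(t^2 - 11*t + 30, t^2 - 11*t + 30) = t^2 - 11*t + 30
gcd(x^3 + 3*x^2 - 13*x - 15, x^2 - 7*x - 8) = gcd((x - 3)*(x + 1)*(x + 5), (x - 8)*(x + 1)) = x + 1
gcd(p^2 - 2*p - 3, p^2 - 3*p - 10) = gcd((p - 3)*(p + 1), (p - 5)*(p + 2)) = 1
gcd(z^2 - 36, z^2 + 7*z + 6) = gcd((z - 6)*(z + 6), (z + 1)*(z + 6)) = z + 6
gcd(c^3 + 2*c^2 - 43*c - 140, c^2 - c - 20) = c + 4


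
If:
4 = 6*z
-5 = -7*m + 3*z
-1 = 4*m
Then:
No Solution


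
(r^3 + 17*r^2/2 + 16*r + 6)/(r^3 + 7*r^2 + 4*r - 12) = (r + 1/2)/(r - 1)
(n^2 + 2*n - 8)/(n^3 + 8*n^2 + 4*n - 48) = 1/(n + 6)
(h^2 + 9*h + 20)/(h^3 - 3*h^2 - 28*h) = (h + 5)/(h*(h - 7))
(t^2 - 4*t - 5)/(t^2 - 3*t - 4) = (t - 5)/(t - 4)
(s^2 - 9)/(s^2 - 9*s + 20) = (s^2 - 9)/(s^2 - 9*s + 20)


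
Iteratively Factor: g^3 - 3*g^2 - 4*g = (g + 1)*(g^2 - 4*g) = g*(g + 1)*(g - 4)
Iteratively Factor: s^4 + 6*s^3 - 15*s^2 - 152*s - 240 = (s + 4)*(s^3 + 2*s^2 - 23*s - 60) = (s - 5)*(s + 4)*(s^2 + 7*s + 12) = (s - 5)*(s + 3)*(s + 4)*(s + 4)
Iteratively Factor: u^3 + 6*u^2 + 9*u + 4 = (u + 4)*(u^2 + 2*u + 1) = (u + 1)*(u + 4)*(u + 1)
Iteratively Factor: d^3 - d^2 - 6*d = (d)*(d^2 - d - 6) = d*(d + 2)*(d - 3)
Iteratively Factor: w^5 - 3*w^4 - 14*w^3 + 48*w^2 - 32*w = (w + 4)*(w^4 - 7*w^3 + 14*w^2 - 8*w) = (w - 2)*(w + 4)*(w^3 - 5*w^2 + 4*w) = (w - 4)*(w - 2)*(w + 4)*(w^2 - w) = w*(w - 4)*(w - 2)*(w + 4)*(w - 1)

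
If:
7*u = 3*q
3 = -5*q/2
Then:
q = -6/5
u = -18/35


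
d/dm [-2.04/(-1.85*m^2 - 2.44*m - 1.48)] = (-7.548*m - 4.9776)/(1.85*m^2 + 2.44*m + 1.48)^2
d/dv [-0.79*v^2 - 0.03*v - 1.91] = -1.58*v - 0.03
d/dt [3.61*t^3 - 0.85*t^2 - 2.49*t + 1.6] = 10.83*t^2 - 1.7*t - 2.49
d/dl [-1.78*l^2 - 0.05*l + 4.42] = -3.56*l - 0.05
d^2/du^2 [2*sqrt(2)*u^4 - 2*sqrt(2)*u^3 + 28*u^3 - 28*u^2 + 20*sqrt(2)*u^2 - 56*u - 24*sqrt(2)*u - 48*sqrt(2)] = 24*sqrt(2)*u^2 - 12*sqrt(2)*u + 168*u - 56 + 40*sqrt(2)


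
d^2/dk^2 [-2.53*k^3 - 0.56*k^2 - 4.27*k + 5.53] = -15.18*k - 1.12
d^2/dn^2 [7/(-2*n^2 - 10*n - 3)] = 28*(2*n^2 + 10*n - 2*(2*n + 5)^2 + 3)/(2*n^2 + 10*n + 3)^3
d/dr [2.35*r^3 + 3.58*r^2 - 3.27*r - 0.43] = 7.05*r^2 + 7.16*r - 3.27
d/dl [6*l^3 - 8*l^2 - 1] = 2*l*(9*l - 8)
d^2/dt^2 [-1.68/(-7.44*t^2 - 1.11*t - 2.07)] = (-185.988096*t^2 - 27.748224*t + 1.68*(14.88*t + 1.11)*(29.76*t + 2.22) - 51.746688)/(7.44*t^2 + 1.11*t + 2.07)^3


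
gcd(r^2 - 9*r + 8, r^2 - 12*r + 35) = 1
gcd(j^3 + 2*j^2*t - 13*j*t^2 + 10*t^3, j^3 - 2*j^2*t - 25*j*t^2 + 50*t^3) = -j^2 - 3*j*t + 10*t^2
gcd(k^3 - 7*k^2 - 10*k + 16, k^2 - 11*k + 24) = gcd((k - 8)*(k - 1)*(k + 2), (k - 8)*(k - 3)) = k - 8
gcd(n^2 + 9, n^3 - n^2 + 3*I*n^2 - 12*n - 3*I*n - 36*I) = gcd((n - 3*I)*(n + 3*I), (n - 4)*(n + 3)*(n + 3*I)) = n + 3*I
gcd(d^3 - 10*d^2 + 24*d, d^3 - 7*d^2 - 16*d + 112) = d - 4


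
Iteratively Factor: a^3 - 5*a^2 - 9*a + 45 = (a - 5)*(a^2 - 9) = (a - 5)*(a + 3)*(a - 3)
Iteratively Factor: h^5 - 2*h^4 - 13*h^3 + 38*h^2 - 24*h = (h - 2)*(h^4 - 13*h^2 + 12*h) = (h - 3)*(h - 2)*(h^3 + 3*h^2 - 4*h) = h*(h - 3)*(h - 2)*(h^2 + 3*h - 4) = h*(h - 3)*(h - 2)*(h + 4)*(h - 1)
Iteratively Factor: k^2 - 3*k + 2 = (k - 1)*(k - 2)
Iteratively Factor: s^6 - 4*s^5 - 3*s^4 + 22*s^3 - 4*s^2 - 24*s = (s - 2)*(s^5 - 2*s^4 - 7*s^3 + 8*s^2 + 12*s) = (s - 2)*(s + 1)*(s^4 - 3*s^3 - 4*s^2 + 12*s) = (s - 2)^2*(s + 1)*(s^3 - s^2 - 6*s) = (s - 3)*(s - 2)^2*(s + 1)*(s^2 + 2*s) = s*(s - 3)*(s - 2)^2*(s + 1)*(s + 2)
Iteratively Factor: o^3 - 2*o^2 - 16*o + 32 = (o - 2)*(o^2 - 16) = (o - 2)*(o + 4)*(o - 4)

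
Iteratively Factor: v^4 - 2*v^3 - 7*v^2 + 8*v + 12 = (v + 1)*(v^3 - 3*v^2 - 4*v + 12) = (v - 3)*(v + 1)*(v^2 - 4) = (v - 3)*(v + 1)*(v + 2)*(v - 2)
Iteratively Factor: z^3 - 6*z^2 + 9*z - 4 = (z - 1)*(z^2 - 5*z + 4) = (z - 4)*(z - 1)*(z - 1)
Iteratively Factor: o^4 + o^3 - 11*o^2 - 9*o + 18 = (o + 2)*(o^3 - o^2 - 9*o + 9) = (o - 3)*(o + 2)*(o^2 + 2*o - 3) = (o - 3)*(o + 2)*(o + 3)*(o - 1)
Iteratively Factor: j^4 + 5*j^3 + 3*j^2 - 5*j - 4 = (j - 1)*(j^3 + 6*j^2 + 9*j + 4) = (j - 1)*(j + 4)*(j^2 + 2*j + 1) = (j - 1)*(j + 1)*(j + 4)*(j + 1)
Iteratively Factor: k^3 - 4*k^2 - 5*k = (k)*(k^2 - 4*k - 5) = k*(k - 5)*(k + 1)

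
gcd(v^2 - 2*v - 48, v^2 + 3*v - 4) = 1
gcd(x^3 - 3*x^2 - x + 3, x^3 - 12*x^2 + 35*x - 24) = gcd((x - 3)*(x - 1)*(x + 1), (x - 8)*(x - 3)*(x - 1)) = x^2 - 4*x + 3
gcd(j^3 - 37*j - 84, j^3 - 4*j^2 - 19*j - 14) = j - 7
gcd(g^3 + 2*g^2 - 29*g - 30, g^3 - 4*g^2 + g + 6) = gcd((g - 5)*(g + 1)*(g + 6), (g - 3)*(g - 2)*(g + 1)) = g + 1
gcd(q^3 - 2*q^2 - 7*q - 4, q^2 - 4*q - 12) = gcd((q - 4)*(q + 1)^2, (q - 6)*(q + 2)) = 1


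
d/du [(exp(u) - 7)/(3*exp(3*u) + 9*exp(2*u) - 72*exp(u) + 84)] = 2*(-exp(2*u) + 7*exp(u) + 35)*exp(u)/(3*(exp(5*u) + 8*exp(4*u) - 23*exp(3*u) - 134*exp(2*u) + 476*exp(u) - 392))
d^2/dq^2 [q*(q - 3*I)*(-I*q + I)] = -6*I*q - 6 + 2*I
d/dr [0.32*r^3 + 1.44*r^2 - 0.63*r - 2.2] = 0.96*r^2 + 2.88*r - 0.63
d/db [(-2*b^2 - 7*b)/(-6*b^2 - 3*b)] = -4/(4*b^2 + 4*b + 1)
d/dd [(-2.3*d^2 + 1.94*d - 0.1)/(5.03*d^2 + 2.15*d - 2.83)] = (-14.7032*d^2 + 14.024*d - 5.2752)/(25.3009*d^4 + 21.629*d^3 - 23.8473*d^2 - 12.169*d + 8.0089)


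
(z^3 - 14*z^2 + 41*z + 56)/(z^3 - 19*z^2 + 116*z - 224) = (z + 1)/(z - 4)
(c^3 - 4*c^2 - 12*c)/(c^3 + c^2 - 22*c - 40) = c*(c - 6)/(c^2 - c - 20)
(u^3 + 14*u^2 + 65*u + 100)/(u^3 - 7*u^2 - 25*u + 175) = (u^2 + 9*u + 20)/(u^2 - 12*u + 35)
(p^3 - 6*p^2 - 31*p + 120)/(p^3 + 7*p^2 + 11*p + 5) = (p^2 - 11*p + 24)/(p^2 + 2*p + 1)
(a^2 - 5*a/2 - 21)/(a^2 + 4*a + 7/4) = 2*(a - 6)/(2*a + 1)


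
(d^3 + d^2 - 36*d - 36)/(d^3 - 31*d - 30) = (d + 6)/(d + 5)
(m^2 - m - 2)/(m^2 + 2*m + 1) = (m - 2)/(m + 1)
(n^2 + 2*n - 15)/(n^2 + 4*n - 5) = (n - 3)/(n - 1)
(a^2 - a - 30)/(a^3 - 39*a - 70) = (a - 6)/(a^2 - 5*a - 14)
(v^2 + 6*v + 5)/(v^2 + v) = (v + 5)/v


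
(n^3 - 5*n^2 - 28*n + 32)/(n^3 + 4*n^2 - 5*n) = (n^2 - 4*n - 32)/(n*(n + 5))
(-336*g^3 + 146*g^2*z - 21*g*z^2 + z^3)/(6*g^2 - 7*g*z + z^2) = (56*g^2 - 15*g*z + z^2)/(-g + z)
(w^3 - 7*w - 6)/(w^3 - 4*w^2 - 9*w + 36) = (w^2 + 3*w + 2)/(w^2 - w - 12)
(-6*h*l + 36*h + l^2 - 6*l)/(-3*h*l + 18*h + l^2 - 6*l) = (6*h - l)/(3*h - l)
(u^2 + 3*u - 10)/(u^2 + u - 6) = (u + 5)/(u + 3)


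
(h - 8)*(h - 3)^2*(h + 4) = h^4 - 10*h^3 + h^2 + 156*h - 288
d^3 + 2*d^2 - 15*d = d*(d - 3)*(d + 5)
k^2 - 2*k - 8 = (k - 4)*(k + 2)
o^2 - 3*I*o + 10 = (o - 5*I)*(o + 2*I)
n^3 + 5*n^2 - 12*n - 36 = (n - 3)*(n + 2)*(n + 6)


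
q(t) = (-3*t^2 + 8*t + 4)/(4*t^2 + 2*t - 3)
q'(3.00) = -0.27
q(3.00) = 0.03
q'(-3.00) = -0.46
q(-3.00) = -1.74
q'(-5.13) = -0.11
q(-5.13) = -1.26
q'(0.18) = -5.67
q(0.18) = -2.13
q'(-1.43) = -16.67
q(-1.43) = -5.85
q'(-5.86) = -0.08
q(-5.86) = -1.19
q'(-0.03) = -3.38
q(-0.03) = -1.23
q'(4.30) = -0.13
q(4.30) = -0.21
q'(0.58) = -216.43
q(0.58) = -15.43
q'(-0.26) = -2.93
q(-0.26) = -0.53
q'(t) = (8 - 6*t)/(4*t^2 + 2*t - 3) + (-8*t - 2)*(-3*t^2 + 8*t + 4)/(4*t^2 + 2*t - 3)^2 = 2*(-19*t^2 - 7*t - 16)/(16*t^4 + 16*t^3 - 20*t^2 - 12*t + 9)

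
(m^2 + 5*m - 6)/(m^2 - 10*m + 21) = (m^2 + 5*m - 6)/(m^2 - 10*m + 21)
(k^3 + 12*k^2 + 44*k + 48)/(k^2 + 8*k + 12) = k + 4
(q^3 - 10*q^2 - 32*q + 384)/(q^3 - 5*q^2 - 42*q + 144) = (q - 8)/(q - 3)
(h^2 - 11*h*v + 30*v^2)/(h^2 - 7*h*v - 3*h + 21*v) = (h^2 - 11*h*v + 30*v^2)/(h^2 - 7*h*v - 3*h + 21*v)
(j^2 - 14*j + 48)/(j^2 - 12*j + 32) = (j - 6)/(j - 4)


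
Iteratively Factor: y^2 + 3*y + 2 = (y + 2)*(y + 1)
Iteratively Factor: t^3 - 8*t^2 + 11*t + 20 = (t - 4)*(t^2 - 4*t - 5) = (t - 4)*(t + 1)*(t - 5)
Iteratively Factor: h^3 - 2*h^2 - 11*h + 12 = (h + 3)*(h^2 - 5*h + 4) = (h - 4)*(h + 3)*(h - 1)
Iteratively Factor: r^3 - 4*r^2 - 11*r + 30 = (r - 2)*(r^2 - 2*r - 15) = (r - 5)*(r - 2)*(r + 3)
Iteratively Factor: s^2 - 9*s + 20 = (s - 4)*(s - 5)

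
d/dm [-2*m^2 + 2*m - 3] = 2 - 4*m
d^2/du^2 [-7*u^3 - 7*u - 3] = -42*u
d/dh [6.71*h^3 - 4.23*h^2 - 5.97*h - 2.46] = 20.13*h^2 - 8.46*h - 5.97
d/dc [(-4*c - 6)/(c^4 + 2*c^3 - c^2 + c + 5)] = 2*(-2*c^4 - 4*c^3 + 2*c^2 - 2*c + (2*c + 3)*(4*c^3 + 6*c^2 - 2*c + 1) - 10)/(c^4 + 2*c^3 - c^2 + c + 5)^2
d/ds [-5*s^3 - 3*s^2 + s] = -15*s^2 - 6*s + 1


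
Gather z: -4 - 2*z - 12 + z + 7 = -z - 9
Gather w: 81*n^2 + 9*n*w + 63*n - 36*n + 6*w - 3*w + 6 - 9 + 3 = 81*n^2 + 27*n + w*(9*n + 3)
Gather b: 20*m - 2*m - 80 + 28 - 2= 18*m - 54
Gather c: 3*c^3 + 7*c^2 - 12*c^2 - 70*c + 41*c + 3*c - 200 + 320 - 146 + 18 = 3*c^3 - 5*c^2 - 26*c - 8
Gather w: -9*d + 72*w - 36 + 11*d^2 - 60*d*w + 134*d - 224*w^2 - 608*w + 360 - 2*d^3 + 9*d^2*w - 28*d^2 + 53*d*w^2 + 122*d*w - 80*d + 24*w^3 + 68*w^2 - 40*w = -2*d^3 - 17*d^2 + 45*d + 24*w^3 + w^2*(53*d - 156) + w*(9*d^2 + 62*d - 576) + 324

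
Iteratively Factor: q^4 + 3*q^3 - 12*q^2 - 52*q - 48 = (q + 2)*(q^3 + q^2 - 14*q - 24) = (q - 4)*(q + 2)*(q^2 + 5*q + 6) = (q - 4)*(q + 2)^2*(q + 3)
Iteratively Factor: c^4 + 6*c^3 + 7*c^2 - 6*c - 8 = (c - 1)*(c^3 + 7*c^2 + 14*c + 8) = (c - 1)*(c + 2)*(c^2 + 5*c + 4) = (c - 1)*(c + 2)*(c + 4)*(c + 1)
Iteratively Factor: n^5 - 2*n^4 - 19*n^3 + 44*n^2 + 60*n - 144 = (n + 4)*(n^4 - 6*n^3 + 5*n^2 + 24*n - 36) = (n - 2)*(n + 4)*(n^3 - 4*n^2 - 3*n + 18) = (n - 3)*(n - 2)*(n + 4)*(n^2 - n - 6) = (n - 3)*(n - 2)*(n + 2)*(n + 4)*(n - 3)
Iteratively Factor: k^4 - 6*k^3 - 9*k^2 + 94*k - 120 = (k + 4)*(k^3 - 10*k^2 + 31*k - 30) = (k - 3)*(k + 4)*(k^2 - 7*k + 10) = (k - 5)*(k - 3)*(k + 4)*(k - 2)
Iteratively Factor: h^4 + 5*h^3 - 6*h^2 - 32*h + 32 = (h + 4)*(h^3 + h^2 - 10*h + 8) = (h - 2)*(h + 4)*(h^2 + 3*h - 4) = (h - 2)*(h - 1)*(h + 4)*(h + 4)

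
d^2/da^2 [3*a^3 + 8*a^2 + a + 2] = 18*a + 16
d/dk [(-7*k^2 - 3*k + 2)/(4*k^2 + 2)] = (6*k^2 - 22*k - 3)/(2*(4*k^4 + 4*k^2 + 1))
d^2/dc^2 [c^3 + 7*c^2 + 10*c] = 6*c + 14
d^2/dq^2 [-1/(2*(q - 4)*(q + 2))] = (-(q - 4)^2 - (q - 4)*(q + 2) - (q + 2)^2)/((q - 4)^3*(q + 2)^3)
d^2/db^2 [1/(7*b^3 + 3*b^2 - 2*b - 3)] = 2*(-3*(7*b + 1)*(7*b^3 + 3*b^2 - 2*b - 3) + (21*b^2 + 6*b - 2)^2)/(7*b^3 + 3*b^2 - 2*b - 3)^3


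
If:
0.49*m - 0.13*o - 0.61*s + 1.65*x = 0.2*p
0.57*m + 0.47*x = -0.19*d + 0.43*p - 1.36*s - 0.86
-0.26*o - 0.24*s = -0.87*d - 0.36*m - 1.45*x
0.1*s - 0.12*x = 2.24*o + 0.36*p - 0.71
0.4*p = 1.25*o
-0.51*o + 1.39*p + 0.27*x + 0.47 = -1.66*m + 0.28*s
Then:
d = -0.10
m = -0.81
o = 0.20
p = 0.61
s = -0.18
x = 0.26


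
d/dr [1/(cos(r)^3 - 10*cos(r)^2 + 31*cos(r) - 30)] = (3*cos(r)^2 - 20*cos(r) + 31)*sin(r)/(cos(r)^3 - 10*cos(r)^2 + 31*cos(r) - 30)^2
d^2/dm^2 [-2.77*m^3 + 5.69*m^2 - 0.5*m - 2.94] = 11.38 - 16.62*m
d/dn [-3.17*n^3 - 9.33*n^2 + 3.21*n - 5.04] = -9.51*n^2 - 18.66*n + 3.21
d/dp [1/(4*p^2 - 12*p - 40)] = (3 - 2*p)/(4*(-p^2 + 3*p + 10)^2)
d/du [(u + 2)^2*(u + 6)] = (u + 2)*(3*u + 14)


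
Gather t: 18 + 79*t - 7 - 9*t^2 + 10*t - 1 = -9*t^2 + 89*t + 10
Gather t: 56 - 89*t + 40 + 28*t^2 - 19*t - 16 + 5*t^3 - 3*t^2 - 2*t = 5*t^3 + 25*t^2 - 110*t + 80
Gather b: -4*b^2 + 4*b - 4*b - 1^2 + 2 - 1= -4*b^2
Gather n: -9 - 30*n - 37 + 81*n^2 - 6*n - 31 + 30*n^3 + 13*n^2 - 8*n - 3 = 30*n^3 + 94*n^2 - 44*n - 80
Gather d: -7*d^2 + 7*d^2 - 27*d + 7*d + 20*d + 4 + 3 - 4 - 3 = 0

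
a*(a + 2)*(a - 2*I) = a^3 + 2*a^2 - 2*I*a^2 - 4*I*a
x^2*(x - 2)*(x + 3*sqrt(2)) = x^4 - 2*x^3 + 3*sqrt(2)*x^3 - 6*sqrt(2)*x^2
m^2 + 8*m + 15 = (m + 3)*(m + 5)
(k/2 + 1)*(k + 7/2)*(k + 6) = k^3/2 + 23*k^2/4 + 20*k + 21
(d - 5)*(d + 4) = d^2 - d - 20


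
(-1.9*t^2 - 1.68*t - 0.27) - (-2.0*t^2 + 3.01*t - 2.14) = 0.1*t^2 - 4.69*t + 1.87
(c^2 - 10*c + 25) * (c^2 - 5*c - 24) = c^4 - 15*c^3 + 51*c^2 + 115*c - 600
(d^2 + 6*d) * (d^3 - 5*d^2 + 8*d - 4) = d^5 + d^4 - 22*d^3 + 44*d^2 - 24*d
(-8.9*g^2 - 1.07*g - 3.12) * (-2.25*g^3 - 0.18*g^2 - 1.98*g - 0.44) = 20.025*g^5 + 4.0095*g^4 + 24.8346*g^3 + 6.5962*g^2 + 6.6484*g + 1.3728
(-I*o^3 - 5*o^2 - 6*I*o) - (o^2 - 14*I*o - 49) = -I*o^3 - 6*o^2 + 8*I*o + 49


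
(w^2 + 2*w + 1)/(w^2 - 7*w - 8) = (w + 1)/(w - 8)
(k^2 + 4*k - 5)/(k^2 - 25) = (k - 1)/(k - 5)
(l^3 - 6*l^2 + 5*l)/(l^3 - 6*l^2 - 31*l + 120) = l*(l^2 - 6*l + 5)/(l^3 - 6*l^2 - 31*l + 120)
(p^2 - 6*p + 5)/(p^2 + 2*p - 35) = (p - 1)/(p + 7)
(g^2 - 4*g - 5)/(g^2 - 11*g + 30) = (g + 1)/(g - 6)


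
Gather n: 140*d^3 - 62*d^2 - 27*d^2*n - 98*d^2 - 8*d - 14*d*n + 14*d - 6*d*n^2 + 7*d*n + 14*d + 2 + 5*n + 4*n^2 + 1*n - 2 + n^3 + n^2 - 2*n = 140*d^3 - 160*d^2 + 20*d + n^3 + n^2*(5 - 6*d) + n*(-27*d^2 - 7*d + 4)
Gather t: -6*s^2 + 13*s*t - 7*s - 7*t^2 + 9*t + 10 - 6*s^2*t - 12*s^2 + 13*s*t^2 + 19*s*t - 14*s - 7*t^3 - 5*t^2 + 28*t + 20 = -18*s^2 - 21*s - 7*t^3 + t^2*(13*s - 12) + t*(-6*s^2 + 32*s + 37) + 30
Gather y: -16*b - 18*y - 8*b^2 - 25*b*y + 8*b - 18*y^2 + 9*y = -8*b^2 - 8*b - 18*y^2 + y*(-25*b - 9)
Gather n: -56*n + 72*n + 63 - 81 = 16*n - 18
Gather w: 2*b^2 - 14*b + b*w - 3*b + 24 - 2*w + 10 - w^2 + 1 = 2*b^2 - 17*b - w^2 + w*(b - 2) + 35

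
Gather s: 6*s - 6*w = 6*s - 6*w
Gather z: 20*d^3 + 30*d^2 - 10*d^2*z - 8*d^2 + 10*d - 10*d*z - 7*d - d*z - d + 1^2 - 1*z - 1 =20*d^3 + 22*d^2 + 2*d + z*(-10*d^2 - 11*d - 1)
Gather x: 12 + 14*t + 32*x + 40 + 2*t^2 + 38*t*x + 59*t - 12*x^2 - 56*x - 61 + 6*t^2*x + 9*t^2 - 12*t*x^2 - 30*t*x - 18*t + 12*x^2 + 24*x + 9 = 11*t^2 - 12*t*x^2 + 55*t + x*(6*t^2 + 8*t)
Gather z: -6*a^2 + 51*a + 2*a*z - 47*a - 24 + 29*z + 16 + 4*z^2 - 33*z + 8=-6*a^2 + 4*a + 4*z^2 + z*(2*a - 4)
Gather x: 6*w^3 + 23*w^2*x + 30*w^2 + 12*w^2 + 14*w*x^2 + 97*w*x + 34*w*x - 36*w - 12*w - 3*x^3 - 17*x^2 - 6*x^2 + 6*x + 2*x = 6*w^3 + 42*w^2 - 48*w - 3*x^3 + x^2*(14*w - 23) + x*(23*w^2 + 131*w + 8)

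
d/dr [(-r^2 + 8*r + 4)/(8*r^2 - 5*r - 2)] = (-59*r^2 - 60*r + 4)/(64*r^4 - 80*r^3 - 7*r^2 + 20*r + 4)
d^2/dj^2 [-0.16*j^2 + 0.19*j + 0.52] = -0.320000000000000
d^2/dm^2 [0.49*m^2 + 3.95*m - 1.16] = 0.980000000000000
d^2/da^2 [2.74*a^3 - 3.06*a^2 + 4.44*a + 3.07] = 16.44*a - 6.12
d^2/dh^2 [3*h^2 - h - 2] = 6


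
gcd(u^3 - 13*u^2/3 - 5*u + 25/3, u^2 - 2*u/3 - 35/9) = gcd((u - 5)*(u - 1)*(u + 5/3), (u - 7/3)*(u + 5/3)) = u + 5/3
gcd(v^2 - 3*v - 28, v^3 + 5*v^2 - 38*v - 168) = v + 4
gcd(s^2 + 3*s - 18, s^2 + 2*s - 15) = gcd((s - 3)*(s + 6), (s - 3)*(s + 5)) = s - 3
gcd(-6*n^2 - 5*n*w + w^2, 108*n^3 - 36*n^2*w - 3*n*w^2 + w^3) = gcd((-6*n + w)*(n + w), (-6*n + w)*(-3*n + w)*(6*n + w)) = -6*n + w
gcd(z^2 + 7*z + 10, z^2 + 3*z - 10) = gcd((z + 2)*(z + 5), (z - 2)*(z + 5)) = z + 5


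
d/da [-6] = 0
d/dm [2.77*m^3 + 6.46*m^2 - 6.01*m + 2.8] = 8.31*m^2 + 12.92*m - 6.01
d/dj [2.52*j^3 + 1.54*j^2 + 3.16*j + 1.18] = 7.56*j^2 + 3.08*j + 3.16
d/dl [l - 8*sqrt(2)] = 1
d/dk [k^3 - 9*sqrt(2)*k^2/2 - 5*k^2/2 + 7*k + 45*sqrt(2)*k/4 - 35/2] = 3*k^2 - 9*sqrt(2)*k - 5*k + 7 + 45*sqrt(2)/4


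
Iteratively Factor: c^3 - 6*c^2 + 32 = (c - 4)*(c^2 - 2*c - 8) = (c - 4)^2*(c + 2)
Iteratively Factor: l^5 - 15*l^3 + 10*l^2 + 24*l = (l - 2)*(l^4 + 2*l^3 - 11*l^2 - 12*l) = l*(l - 2)*(l^3 + 2*l^2 - 11*l - 12) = l*(l - 3)*(l - 2)*(l^2 + 5*l + 4) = l*(l - 3)*(l - 2)*(l + 1)*(l + 4)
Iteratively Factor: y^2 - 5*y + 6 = (y - 2)*(y - 3)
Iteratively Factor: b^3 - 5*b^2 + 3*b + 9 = (b - 3)*(b^2 - 2*b - 3) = (b - 3)*(b + 1)*(b - 3)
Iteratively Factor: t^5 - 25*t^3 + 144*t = (t)*(t^4 - 25*t^2 + 144) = t*(t + 3)*(t^3 - 3*t^2 - 16*t + 48) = t*(t - 3)*(t + 3)*(t^2 - 16) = t*(t - 3)*(t + 3)*(t + 4)*(t - 4)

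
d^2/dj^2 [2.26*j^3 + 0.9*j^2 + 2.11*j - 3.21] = 13.56*j + 1.8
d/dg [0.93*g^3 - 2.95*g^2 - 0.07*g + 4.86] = 2.79*g^2 - 5.9*g - 0.07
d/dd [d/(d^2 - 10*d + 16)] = (16 - d^2)/(d^4 - 20*d^3 + 132*d^2 - 320*d + 256)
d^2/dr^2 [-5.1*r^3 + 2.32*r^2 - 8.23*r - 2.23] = 4.64 - 30.6*r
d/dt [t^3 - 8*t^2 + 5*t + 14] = 3*t^2 - 16*t + 5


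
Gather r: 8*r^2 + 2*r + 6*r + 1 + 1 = 8*r^2 + 8*r + 2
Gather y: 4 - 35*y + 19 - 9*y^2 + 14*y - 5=-9*y^2 - 21*y + 18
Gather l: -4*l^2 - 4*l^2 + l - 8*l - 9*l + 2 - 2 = -8*l^2 - 16*l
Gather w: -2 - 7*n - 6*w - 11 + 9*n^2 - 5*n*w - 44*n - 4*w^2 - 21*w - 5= 9*n^2 - 51*n - 4*w^2 + w*(-5*n - 27) - 18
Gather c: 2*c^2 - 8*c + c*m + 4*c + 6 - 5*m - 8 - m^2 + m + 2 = 2*c^2 + c*(m - 4) - m^2 - 4*m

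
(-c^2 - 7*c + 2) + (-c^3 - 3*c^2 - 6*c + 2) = -c^3 - 4*c^2 - 13*c + 4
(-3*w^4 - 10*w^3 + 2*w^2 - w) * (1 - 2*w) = 6*w^5 + 17*w^4 - 14*w^3 + 4*w^2 - w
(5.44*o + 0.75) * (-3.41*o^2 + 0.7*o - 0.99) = -18.5504*o^3 + 1.2505*o^2 - 4.8606*o - 0.7425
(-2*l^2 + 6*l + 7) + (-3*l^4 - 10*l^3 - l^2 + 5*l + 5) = -3*l^4 - 10*l^3 - 3*l^2 + 11*l + 12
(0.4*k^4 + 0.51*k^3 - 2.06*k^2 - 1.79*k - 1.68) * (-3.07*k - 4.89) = -1.228*k^5 - 3.5217*k^4 + 3.8303*k^3 + 15.5687*k^2 + 13.9107*k + 8.2152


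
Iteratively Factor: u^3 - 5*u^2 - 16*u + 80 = (u - 4)*(u^2 - u - 20) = (u - 5)*(u - 4)*(u + 4)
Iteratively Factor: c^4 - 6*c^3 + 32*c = (c)*(c^3 - 6*c^2 + 32) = c*(c - 4)*(c^2 - 2*c - 8) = c*(c - 4)^2*(c + 2)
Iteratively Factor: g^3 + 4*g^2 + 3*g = (g + 3)*(g^2 + g) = (g + 1)*(g + 3)*(g)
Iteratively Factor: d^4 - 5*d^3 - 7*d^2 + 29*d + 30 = (d + 2)*(d^3 - 7*d^2 + 7*d + 15) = (d - 5)*(d + 2)*(d^2 - 2*d - 3) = (d - 5)*(d - 3)*(d + 2)*(d + 1)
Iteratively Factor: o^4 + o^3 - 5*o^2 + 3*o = (o - 1)*(o^3 + 2*o^2 - 3*o) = (o - 1)^2*(o^2 + 3*o) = o*(o - 1)^2*(o + 3)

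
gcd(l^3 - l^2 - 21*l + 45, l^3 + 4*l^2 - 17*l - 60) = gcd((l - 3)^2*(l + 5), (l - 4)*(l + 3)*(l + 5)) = l + 5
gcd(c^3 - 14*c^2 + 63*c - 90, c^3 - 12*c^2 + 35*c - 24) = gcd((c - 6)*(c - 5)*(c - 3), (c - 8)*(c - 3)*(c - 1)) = c - 3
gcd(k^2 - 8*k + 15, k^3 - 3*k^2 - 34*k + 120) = k - 5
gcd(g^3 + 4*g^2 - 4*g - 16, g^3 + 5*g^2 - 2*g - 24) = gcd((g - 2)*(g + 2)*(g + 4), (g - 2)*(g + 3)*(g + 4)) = g^2 + 2*g - 8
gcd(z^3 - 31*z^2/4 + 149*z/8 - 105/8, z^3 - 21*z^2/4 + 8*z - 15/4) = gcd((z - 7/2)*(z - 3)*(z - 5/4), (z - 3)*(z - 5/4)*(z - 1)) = z^2 - 17*z/4 + 15/4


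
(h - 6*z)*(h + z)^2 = h^3 - 4*h^2*z - 11*h*z^2 - 6*z^3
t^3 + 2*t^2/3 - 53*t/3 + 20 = (t - 3)*(t - 4/3)*(t + 5)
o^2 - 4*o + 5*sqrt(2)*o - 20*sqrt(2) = (o - 4)*(o + 5*sqrt(2))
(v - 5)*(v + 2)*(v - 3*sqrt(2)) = v^3 - 3*sqrt(2)*v^2 - 3*v^2 - 10*v + 9*sqrt(2)*v + 30*sqrt(2)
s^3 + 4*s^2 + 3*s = s*(s + 1)*(s + 3)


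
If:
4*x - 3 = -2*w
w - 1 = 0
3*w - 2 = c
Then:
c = 1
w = 1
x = 1/4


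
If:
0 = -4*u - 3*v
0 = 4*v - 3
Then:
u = -9/16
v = 3/4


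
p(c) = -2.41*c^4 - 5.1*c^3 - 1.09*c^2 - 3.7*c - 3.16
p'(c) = -9.64*c^3 - 15.3*c^2 - 2.18*c - 3.7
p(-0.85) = 1.07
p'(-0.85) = -6.98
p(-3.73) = -206.36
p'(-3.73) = 291.83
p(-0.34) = -1.86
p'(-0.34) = -4.35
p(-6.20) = -2367.74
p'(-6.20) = 1719.17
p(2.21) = -129.20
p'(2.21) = -187.30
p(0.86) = -11.71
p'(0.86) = -23.02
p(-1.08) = 2.71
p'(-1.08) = -7.05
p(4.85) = -1962.05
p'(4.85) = -1473.94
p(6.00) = -4289.56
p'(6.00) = -2649.82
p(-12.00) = -41276.68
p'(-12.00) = 14477.18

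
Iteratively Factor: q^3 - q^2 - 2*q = (q - 2)*(q^2 + q) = (q - 2)*(q + 1)*(q)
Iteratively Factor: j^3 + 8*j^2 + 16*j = (j + 4)*(j^2 + 4*j) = j*(j + 4)*(j + 4)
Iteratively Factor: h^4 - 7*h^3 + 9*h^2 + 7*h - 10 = (h + 1)*(h^3 - 8*h^2 + 17*h - 10) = (h - 2)*(h + 1)*(h^2 - 6*h + 5) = (h - 2)*(h - 1)*(h + 1)*(h - 5)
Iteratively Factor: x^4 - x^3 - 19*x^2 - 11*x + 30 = (x - 5)*(x^3 + 4*x^2 + x - 6) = (x - 5)*(x + 3)*(x^2 + x - 2) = (x - 5)*(x + 2)*(x + 3)*(x - 1)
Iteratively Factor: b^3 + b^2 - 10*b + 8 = (b - 1)*(b^2 + 2*b - 8) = (b - 1)*(b + 4)*(b - 2)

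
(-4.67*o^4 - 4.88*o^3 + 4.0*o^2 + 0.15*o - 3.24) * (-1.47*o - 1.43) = 6.8649*o^5 + 13.8517*o^4 + 1.0984*o^3 - 5.9405*o^2 + 4.5483*o + 4.6332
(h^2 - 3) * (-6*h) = -6*h^3 + 18*h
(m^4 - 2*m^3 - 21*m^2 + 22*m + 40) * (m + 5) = m^5 + 3*m^4 - 31*m^3 - 83*m^2 + 150*m + 200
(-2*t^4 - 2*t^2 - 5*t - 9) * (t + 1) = -2*t^5 - 2*t^4 - 2*t^3 - 7*t^2 - 14*t - 9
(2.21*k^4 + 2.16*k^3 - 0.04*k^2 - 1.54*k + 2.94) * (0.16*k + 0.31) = 0.3536*k^5 + 1.0307*k^4 + 0.6632*k^3 - 0.2588*k^2 - 0.00700000000000001*k + 0.9114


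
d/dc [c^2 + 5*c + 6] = 2*c + 5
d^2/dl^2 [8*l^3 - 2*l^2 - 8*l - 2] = 48*l - 4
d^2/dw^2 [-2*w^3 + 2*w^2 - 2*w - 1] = 4 - 12*w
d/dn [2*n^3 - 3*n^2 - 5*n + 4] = 6*n^2 - 6*n - 5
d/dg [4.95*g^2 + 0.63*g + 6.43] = 9.9*g + 0.63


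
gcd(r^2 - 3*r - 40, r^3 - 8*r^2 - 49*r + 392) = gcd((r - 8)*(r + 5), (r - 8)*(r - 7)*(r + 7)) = r - 8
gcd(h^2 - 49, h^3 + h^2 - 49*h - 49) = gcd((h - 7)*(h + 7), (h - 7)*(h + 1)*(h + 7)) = h^2 - 49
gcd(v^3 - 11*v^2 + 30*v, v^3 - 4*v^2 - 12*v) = v^2 - 6*v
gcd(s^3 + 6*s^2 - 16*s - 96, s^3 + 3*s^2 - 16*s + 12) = s + 6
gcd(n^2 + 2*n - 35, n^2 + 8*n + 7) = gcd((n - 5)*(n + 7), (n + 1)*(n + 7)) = n + 7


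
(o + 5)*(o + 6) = o^2 + 11*o + 30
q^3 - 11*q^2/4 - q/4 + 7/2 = (q - 2)*(q - 7/4)*(q + 1)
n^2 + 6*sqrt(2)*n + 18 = (n + 3*sqrt(2))^2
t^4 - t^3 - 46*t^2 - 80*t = t*(t - 8)*(t + 2)*(t + 5)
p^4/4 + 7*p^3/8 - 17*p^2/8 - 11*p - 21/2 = (p/4 + 1/2)*(p - 7/2)*(p + 2)*(p + 3)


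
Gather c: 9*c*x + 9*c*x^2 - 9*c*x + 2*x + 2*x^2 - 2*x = 9*c*x^2 + 2*x^2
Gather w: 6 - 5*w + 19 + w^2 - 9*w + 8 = w^2 - 14*w + 33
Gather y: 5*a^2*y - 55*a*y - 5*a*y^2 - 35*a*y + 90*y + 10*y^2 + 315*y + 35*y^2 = y^2*(45 - 5*a) + y*(5*a^2 - 90*a + 405)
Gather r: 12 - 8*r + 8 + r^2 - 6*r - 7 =r^2 - 14*r + 13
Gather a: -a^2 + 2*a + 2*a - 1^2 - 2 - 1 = -a^2 + 4*a - 4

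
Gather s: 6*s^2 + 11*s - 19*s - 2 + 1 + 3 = 6*s^2 - 8*s + 2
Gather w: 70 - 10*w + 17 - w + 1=88 - 11*w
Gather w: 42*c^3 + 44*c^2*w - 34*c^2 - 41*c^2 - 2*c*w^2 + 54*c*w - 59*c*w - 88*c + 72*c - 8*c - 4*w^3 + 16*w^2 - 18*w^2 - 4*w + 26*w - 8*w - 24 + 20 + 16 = 42*c^3 - 75*c^2 - 24*c - 4*w^3 + w^2*(-2*c - 2) + w*(44*c^2 - 5*c + 14) + 12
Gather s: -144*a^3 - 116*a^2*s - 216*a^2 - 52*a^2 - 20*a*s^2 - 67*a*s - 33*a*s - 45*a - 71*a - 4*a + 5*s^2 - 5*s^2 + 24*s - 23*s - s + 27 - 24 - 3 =-144*a^3 - 268*a^2 - 20*a*s^2 - 120*a + s*(-116*a^2 - 100*a)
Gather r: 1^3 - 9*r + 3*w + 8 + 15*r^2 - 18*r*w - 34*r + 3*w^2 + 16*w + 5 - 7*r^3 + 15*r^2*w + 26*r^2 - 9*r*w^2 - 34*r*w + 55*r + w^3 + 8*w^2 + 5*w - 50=-7*r^3 + r^2*(15*w + 41) + r*(-9*w^2 - 52*w + 12) + w^3 + 11*w^2 + 24*w - 36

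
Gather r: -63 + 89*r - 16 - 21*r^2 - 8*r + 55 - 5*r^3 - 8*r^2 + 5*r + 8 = -5*r^3 - 29*r^2 + 86*r - 16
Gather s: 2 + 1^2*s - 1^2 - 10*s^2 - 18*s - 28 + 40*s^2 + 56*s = 30*s^2 + 39*s - 27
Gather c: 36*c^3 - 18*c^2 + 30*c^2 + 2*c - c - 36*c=36*c^3 + 12*c^2 - 35*c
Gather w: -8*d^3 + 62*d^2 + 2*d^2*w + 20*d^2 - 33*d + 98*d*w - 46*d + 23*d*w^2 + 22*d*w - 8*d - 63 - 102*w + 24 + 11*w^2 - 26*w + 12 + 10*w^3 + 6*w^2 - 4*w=-8*d^3 + 82*d^2 - 87*d + 10*w^3 + w^2*(23*d + 17) + w*(2*d^2 + 120*d - 132) - 27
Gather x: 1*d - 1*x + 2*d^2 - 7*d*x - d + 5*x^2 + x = 2*d^2 - 7*d*x + 5*x^2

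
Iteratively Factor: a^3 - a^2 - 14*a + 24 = (a + 4)*(a^2 - 5*a + 6) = (a - 3)*(a + 4)*(a - 2)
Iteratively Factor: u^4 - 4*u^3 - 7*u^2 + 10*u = (u)*(u^3 - 4*u^2 - 7*u + 10) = u*(u - 5)*(u^2 + u - 2) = u*(u - 5)*(u + 2)*(u - 1)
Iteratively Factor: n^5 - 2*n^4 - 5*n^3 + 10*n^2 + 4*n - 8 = (n - 2)*(n^4 - 5*n^2 + 4) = (n - 2)*(n + 1)*(n^3 - n^2 - 4*n + 4) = (n - 2)*(n + 1)*(n + 2)*(n^2 - 3*n + 2) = (n - 2)^2*(n + 1)*(n + 2)*(n - 1)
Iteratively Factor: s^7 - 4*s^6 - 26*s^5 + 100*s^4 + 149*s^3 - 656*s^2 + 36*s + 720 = (s - 3)*(s^6 - s^5 - 29*s^4 + 13*s^3 + 188*s^2 - 92*s - 240) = (s - 3)*(s - 2)*(s^5 + s^4 - 27*s^3 - 41*s^2 + 106*s + 120) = (s - 3)*(s - 2)^2*(s^4 + 3*s^3 - 21*s^2 - 83*s - 60) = (s - 3)*(s - 2)^2*(s + 4)*(s^3 - s^2 - 17*s - 15) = (s - 3)*(s - 2)^2*(s + 3)*(s + 4)*(s^2 - 4*s - 5) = (s - 5)*(s - 3)*(s - 2)^2*(s + 3)*(s + 4)*(s + 1)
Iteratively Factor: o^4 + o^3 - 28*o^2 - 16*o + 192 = (o + 4)*(o^3 - 3*o^2 - 16*o + 48) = (o + 4)^2*(o^2 - 7*o + 12) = (o - 3)*(o + 4)^2*(o - 4)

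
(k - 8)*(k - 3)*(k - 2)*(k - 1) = k^4 - 14*k^3 + 59*k^2 - 94*k + 48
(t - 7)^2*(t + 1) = t^3 - 13*t^2 + 35*t + 49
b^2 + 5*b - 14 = (b - 2)*(b + 7)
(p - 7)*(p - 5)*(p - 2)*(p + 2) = p^4 - 12*p^3 + 31*p^2 + 48*p - 140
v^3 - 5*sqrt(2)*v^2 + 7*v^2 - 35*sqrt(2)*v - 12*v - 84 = (v + 7)*(v - 6*sqrt(2))*(v + sqrt(2))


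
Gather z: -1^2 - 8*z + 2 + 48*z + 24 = 40*z + 25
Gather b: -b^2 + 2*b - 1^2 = -b^2 + 2*b - 1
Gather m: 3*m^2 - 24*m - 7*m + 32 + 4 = 3*m^2 - 31*m + 36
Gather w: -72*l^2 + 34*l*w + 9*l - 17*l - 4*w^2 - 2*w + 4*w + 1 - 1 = -72*l^2 - 8*l - 4*w^2 + w*(34*l + 2)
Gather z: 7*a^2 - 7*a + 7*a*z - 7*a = 7*a^2 + 7*a*z - 14*a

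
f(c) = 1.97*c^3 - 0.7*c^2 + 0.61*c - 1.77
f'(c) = 5.91*c^2 - 1.4*c + 0.61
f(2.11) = 14.91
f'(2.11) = 23.97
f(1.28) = 2.00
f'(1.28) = 8.50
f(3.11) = 52.61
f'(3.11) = 53.42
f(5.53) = 313.35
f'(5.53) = 173.60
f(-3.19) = -74.79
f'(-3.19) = 65.22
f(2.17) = 16.39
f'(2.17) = 25.40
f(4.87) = 212.14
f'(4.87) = 133.96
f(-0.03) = -1.79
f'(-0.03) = 0.66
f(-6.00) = -456.15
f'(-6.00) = 221.77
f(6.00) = 402.21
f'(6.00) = 204.97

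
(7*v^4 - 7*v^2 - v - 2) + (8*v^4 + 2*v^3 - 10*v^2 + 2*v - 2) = 15*v^4 + 2*v^3 - 17*v^2 + v - 4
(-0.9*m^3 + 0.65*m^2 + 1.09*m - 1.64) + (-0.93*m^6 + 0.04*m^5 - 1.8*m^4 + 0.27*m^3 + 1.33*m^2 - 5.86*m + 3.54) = -0.93*m^6 + 0.04*m^5 - 1.8*m^4 - 0.63*m^3 + 1.98*m^2 - 4.77*m + 1.9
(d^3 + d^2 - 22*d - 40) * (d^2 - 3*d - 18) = d^5 - 2*d^4 - 43*d^3 + 8*d^2 + 516*d + 720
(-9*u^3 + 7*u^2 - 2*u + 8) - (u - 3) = -9*u^3 + 7*u^2 - 3*u + 11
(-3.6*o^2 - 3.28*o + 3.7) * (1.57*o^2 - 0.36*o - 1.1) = -5.652*o^4 - 3.8536*o^3 + 10.9498*o^2 + 2.276*o - 4.07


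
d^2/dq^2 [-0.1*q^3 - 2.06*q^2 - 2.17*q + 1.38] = -0.6*q - 4.12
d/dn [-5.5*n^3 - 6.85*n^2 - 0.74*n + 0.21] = -16.5*n^2 - 13.7*n - 0.74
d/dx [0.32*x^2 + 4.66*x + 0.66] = 0.64*x + 4.66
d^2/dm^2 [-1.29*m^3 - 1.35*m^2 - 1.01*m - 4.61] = -7.74*m - 2.7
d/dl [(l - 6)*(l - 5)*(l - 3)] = 3*l^2 - 28*l + 63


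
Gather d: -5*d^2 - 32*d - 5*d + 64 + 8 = -5*d^2 - 37*d + 72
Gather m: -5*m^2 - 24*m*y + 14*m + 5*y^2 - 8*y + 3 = -5*m^2 + m*(14 - 24*y) + 5*y^2 - 8*y + 3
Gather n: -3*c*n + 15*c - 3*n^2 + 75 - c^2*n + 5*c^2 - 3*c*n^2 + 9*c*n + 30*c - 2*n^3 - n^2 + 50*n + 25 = 5*c^2 + 45*c - 2*n^3 + n^2*(-3*c - 4) + n*(-c^2 + 6*c + 50) + 100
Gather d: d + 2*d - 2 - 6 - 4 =3*d - 12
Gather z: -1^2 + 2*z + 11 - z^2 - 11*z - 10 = -z^2 - 9*z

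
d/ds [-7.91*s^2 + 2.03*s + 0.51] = 2.03 - 15.82*s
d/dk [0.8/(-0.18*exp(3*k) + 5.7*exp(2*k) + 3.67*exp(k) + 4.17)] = (0.432*exp(2*k) - 9.12*exp(k) - 2.936)*exp(k)/(-0.18*exp(3*k) + 5.7*exp(2*k) + 3.67*exp(k) + 4.17)^2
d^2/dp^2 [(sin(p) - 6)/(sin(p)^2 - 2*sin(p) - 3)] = (-sin(p)^4 + 23*sin(p)^3 - 75*sin(p)^2 + 141*sin(p) - 96)/((sin(p) - 3)^3*(sin(p) + 1)^2)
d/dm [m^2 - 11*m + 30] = 2*m - 11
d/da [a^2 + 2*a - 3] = 2*a + 2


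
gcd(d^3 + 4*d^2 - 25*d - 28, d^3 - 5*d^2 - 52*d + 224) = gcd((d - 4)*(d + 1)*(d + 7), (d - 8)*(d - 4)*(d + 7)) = d^2 + 3*d - 28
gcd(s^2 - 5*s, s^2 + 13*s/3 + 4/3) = 1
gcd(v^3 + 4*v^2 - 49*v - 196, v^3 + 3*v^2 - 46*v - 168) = v^2 - 3*v - 28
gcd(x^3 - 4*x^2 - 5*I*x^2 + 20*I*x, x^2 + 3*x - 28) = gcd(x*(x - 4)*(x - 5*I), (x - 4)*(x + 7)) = x - 4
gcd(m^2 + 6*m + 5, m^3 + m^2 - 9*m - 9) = m + 1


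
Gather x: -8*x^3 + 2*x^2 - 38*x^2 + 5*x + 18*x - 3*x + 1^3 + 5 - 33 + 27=-8*x^3 - 36*x^2 + 20*x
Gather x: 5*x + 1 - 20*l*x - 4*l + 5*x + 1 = -4*l + x*(10 - 20*l) + 2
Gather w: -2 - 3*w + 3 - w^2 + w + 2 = -w^2 - 2*w + 3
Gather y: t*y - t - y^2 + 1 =t*y - t - y^2 + 1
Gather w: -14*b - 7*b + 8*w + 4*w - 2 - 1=-21*b + 12*w - 3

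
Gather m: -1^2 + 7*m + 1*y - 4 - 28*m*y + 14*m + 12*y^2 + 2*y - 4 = m*(21 - 28*y) + 12*y^2 + 3*y - 9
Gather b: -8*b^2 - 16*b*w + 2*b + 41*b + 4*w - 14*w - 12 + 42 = -8*b^2 + b*(43 - 16*w) - 10*w + 30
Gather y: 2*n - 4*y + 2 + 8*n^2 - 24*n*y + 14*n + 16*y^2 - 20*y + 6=8*n^2 + 16*n + 16*y^2 + y*(-24*n - 24) + 8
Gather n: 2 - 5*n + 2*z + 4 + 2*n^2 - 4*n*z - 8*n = 2*n^2 + n*(-4*z - 13) + 2*z + 6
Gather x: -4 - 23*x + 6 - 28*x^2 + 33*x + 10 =-28*x^2 + 10*x + 12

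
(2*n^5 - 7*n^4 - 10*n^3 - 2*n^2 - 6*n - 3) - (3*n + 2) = 2*n^5 - 7*n^4 - 10*n^3 - 2*n^2 - 9*n - 5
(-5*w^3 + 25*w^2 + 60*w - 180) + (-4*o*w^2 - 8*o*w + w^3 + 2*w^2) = -4*o*w^2 - 8*o*w - 4*w^3 + 27*w^2 + 60*w - 180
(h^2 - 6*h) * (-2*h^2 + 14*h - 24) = -2*h^4 + 26*h^3 - 108*h^2 + 144*h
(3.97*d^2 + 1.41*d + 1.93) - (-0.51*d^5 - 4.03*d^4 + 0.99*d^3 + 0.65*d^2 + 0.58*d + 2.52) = 0.51*d^5 + 4.03*d^4 - 0.99*d^3 + 3.32*d^2 + 0.83*d - 0.59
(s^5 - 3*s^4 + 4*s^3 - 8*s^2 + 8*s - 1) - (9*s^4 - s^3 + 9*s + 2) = s^5 - 12*s^4 + 5*s^3 - 8*s^2 - s - 3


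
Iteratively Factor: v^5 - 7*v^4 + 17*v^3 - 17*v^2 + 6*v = (v - 1)*(v^4 - 6*v^3 + 11*v^2 - 6*v) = (v - 3)*(v - 1)*(v^3 - 3*v^2 + 2*v) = (v - 3)*(v - 1)^2*(v^2 - 2*v) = v*(v - 3)*(v - 1)^2*(v - 2)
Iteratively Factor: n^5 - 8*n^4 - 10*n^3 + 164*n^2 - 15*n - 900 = (n - 5)*(n^4 - 3*n^3 - 25*n^2 + 39*n + 180) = (n - 5)*(n - 4)*(n^3 + n^2 - 21*n - 45) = (n - 5)^2*(n - 4)*(n^2 + 6*n + 9) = (n - 5)^2*(n - 4)*(n + 3)*(n + 3)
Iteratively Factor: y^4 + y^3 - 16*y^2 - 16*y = (y + 1)*(y^3 - 16*y) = y*(y + 1)*(y^2 - 16) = y*(y - 4)*(y + 1)*(y + 4)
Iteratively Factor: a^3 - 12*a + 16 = (a + 4)*(a^2 - 4*a + 4) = (a - 2)*(a + 4)*(a - 2)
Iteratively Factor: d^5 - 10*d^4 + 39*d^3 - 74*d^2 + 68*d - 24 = (d - 1)*(d^4 - 9*d^3 + 30*d^2 - 44*d + 24) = (d - 2)*(d - 1)*(d^3 - 7*d^2 + 16*d - 12) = (d - 2)^2*(d - 1)*(d^2 - 5*d + 6) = (d - 3)*(d - 2)^2*(d - 1)*(d - 2)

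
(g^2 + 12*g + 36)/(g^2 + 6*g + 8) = (g^2 + 12*g + 36)/(g^2 + 6*g + 8)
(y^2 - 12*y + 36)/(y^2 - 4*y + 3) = (y^2 - 12*y + 36)/(y^2 - 4*y + 3)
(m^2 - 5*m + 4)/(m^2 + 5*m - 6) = (m - 4)/(m + 6)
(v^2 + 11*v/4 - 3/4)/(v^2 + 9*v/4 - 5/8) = 2*(v + 3)/(2*v + 5)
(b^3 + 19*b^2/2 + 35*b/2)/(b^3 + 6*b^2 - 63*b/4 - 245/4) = 2*b/(2*b - 7)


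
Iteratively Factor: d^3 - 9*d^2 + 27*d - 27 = (d - 3)*(d^2 - 6*d + 9) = (d - 3)^2*(d - 3)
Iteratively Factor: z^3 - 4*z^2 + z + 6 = (z - 3)*(z^2 - z - 2) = (z - 3)*(z + 1)*(z - 2)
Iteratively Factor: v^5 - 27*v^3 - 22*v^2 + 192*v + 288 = (v + 3)*(v^4 - 3*v^3 - 18*v^2 + 32*v + 96) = (v + 2)*(v + 3)*(v^3 - 5*v^2 - 8*v + 48) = (v - 4)*(v + 2)*(v + 3)*(v^2 - v - 12) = (v - 4)^2*(v + 2)*(v + 3)*(v + 3)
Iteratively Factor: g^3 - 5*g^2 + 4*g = (g)*(g^2 - 5*g + 4) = g*(g - 4)*(g - 1)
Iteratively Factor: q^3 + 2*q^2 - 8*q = (q)*(q^2 + 2*q - 8) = q*(q - 2)*(q + 4)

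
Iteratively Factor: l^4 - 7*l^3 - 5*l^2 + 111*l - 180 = (l - 3)*(l^3 - 4*l^2 - 17*l + 60) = (l - 3)*(l + 4)*(l^2 - 8*l + 15) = (l - 5)*(l - 3)*(l + 4)*(l - 3)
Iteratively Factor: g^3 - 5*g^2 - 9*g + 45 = (g - 5)*(g^2 - 9) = (g - 5)*(g + 3)*(g - 3)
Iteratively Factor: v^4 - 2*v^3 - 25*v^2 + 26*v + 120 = (v + 2)*(v^3 - 4*v^2 - 17*v + 60) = (v + 2)*(v + 4)*(v^2 - 8*v + 15) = (v - 5)*(v + 2)*(v + 4)*(v - 3)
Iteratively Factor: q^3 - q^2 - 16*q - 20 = (q + 2)*(q^2 - 3*q - 10) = (q + 2)^2*(q - 5)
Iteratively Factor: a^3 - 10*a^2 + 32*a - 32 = (a - 2)*(a^2 - 8*a + 16) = (a - 4)*(a - 2)*(a - 4)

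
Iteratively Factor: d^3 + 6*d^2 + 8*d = (d)*(d^2 + 6*d + 8) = d*(d + 2)*(d + 4)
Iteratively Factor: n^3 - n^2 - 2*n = (n - 2)*(n^2 + n) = (n - 2)*(n + 1)*(n)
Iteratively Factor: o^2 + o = (o + 1)*(o)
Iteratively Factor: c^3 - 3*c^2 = (c - 3)*(c^2) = c*(c - 3)*(c)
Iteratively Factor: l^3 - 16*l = (l + 4)*(l^2 - 4*l) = (l - 4)*(l + 4)*(l)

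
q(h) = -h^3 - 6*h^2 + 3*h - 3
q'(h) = -3*h^2 - 12*h + 3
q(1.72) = -20.68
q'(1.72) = -26.52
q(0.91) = -5.99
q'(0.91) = -10.40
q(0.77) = -4.70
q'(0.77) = -8.02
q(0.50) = -3.12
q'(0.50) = -3.75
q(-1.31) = -14.98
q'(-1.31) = 13.57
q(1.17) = -9.31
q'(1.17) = -15.15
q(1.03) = -7.37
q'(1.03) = -12.54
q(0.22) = -2.64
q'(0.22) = 0.21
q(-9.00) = 213.00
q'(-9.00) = -132.00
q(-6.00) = -21.00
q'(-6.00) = -33.00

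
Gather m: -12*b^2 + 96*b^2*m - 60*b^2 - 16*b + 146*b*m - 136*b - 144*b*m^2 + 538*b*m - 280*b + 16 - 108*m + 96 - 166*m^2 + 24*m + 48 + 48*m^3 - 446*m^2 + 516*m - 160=-72*b^2 - 432*b + 48*m^3 + m^2*(-144*b - 612) + m*(96*b^2 + 684*b + 432)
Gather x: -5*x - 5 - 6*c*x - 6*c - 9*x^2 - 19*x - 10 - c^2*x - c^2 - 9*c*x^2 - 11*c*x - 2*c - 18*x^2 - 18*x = -c^2 - 8*c + x^2*(-9*c - 27) + x*(-c^2 - 17*c - 42) - 15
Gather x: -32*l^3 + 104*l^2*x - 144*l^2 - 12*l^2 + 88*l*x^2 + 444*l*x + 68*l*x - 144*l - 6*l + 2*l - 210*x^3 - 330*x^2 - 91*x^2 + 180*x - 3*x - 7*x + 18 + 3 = -32*l^3 - 156*l^2 - 148*l - 210*x^3 + x^2*(88*l - 421) + x*(104*l^2 + 512*l + 170) + 21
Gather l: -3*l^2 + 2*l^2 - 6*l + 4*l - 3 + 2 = -l^2 - 2*l - 1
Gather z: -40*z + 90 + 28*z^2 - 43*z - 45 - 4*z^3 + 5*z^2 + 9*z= -4*z^3 + 33*z^2 - 74*z + 45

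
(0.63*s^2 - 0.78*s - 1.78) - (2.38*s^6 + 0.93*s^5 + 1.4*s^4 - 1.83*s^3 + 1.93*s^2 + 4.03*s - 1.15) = -2.38*s^6 - 0.93*s^5 - 1.4*s^4 + 1.83*s^3 - 1.3*s^2 - 4.81*s - 0.63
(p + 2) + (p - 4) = 2*p - 2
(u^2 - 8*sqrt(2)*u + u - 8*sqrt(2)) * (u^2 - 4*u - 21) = u^4 - 8*sqrt(2)*u^3 - 3*u^3 - 25*u^2 + 24*sqrt(2)*u^2 - 21*u + 200*sqrt(2)*u + 168*sqrt(2)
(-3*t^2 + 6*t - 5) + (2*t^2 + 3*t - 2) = -t^2 + 9*t - 7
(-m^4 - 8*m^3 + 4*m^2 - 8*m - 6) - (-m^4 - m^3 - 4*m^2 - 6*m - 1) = -7*m^3 + 8*m^2 - 2*m - 5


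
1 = 1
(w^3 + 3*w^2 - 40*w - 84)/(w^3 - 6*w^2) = 1 + 9/w + 14/w^2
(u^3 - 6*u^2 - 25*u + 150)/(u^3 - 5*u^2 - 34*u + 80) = (u^2 - 11*u + 30)/(u^2 - 10*u + 16)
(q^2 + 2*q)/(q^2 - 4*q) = (q + 2)/(q - 4)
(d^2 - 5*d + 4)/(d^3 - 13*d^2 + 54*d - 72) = (d - 1)/(d^2 - 9*d + 18)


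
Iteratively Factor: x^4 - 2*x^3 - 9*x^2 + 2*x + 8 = (x + 2)*(x^3 - 4*x^2 - x + 4) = (x - 1)*(x + 2)*(x^2 - 3*x - 4) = (x - 4)*(x - 1)*(x + 2)*(x + 1)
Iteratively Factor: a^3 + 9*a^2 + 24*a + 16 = (a + 4)*(a^2 + 5*a + 4) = (a + 1)*(a + 4)*(a + 4)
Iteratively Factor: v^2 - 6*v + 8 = (v - 2)*(v - 4)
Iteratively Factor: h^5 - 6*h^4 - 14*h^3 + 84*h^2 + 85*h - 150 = (h + 3)*(h^4 - 9*h^3 + 13*h^2 + 45*h - 50) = (h - 5)*(h + 3)*(h^3 - 4*h^2 - 7*h + 10) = (h - 5)*(h + 2)*(h + 3)*(h^2 - 6*h + 5) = (h - 5)^2*(h + 2)*(h + 3)*(h - 1)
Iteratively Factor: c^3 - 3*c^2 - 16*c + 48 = (c - 4)*(c^2 + c - 12) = (c - 4)*(c + 4)*(c - 3)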